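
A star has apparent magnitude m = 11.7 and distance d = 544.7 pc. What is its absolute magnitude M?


M = m - 5*log10(d) + 5 = 11.7 - 5*log10(544.7) + 5 = 3.0192

3.0192


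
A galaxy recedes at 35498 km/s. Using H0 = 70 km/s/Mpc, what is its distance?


d = v / H0 = 35498 / 70 = 507.1143

507.1143 Mpc


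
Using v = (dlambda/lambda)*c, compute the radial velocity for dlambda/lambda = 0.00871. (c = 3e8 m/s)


v = (dlambda/lambda) * c = 0.00871 * 3e8 = 2.613e+06

2.613e+06 m/s


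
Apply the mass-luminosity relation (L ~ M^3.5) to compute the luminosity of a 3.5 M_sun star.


L/L_sun = (M/M_sun)^3.5 = 3.5^3.5 = 80.2118

80.2118 L_sun


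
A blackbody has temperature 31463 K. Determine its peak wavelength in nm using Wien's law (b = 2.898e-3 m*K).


lam_max = b / T = 2.898e-3 / 31463 = 9.211e-08 m = 92.1082 nm

92.1082 nm


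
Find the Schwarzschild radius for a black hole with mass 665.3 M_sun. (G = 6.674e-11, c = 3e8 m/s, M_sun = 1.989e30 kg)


M = 665.3 * 1.989e30 kg = 1.3232817e+33 kg. rs = 2GM/c^2 = 2 * 6.674e-11 * 1.3232817e+33 / (3e8)^2 = 1.963e+06

1.963e+06 m


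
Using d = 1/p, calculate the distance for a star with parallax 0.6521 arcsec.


d = 1/p = 1/0.6521 = 1.5335

1.5335 pc


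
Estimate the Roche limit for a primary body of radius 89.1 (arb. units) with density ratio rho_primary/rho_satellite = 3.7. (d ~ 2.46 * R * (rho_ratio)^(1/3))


d_Roche = 2.46 * 89.1 * 3.7^(1/3) = 339.0107

339.0107


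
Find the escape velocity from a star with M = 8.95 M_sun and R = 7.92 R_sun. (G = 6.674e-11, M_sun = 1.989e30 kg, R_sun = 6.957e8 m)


M = 8.95 * 1.989e30 kg = 1.780155e+31 kg; R = 7.92 * 6.957e8 m = 5.509944e+09 m. v_esc = sqrt(2GM/R) = sqrt(2 * 6.674e-11 * 1.780155e+31 / 5.509944e+09) = 656694.5556

656694.5556 m/s


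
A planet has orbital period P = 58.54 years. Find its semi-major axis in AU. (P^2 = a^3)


a = P^(2/3) = 58.54^(2/3) = 15.0765

15.0765 AU


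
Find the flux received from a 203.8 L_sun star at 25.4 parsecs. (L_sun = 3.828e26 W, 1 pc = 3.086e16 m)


F = L / (4*pi*d^2) = 7.801e+28 / (4*pi*(7.838e+17)^2) = 1.010e-08

1.010e-08 W/m^2


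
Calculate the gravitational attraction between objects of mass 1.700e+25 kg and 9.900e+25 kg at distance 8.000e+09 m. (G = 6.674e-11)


F = G*m1*m2/r^2 = 6.674e-11 * 1.700e+25 * 9.900e+25 / (8.000e+09)^2 = 6.674e-11 * 1.683e+51 / 6.400e+19 = 1.755e+21

1.755e+21 N


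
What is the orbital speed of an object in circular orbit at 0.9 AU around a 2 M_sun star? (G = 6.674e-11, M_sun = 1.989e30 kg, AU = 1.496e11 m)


v = sqrt(GM/r) = sqrt(6.674e-11 * 3.978e+30 / 1.346e+11) = 44405.6712

44405.6712 m/s


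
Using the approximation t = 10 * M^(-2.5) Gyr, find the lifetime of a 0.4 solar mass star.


t = 10 * M^(-2.5) = 10 * 0.4^(-2.5) = 98.8212

98.8212 Gyr


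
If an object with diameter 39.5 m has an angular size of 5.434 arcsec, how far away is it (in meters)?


D = size / theta_rad, theta_rad = 5.434 * pi/(180*3600) = 2.634e-05, D = 1.499e+06

1.499e+06 m


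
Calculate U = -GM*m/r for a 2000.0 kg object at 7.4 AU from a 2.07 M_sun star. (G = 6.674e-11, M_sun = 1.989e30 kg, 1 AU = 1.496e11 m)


M = 2.07 * 1.989e30 kg = 4.11723e+30 kg; r = 7.4 AU * 1.496e11 m/AU = 1.10704e+12 m. U = -GM*m/r = -(6.674e-11 * 4.11723e+30 * 2000.0) / 1.10704e+12 = -4.964e+11

-4.964e+11 J


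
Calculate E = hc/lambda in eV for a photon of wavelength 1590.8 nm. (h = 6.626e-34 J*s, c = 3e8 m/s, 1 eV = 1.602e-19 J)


E = hc/lambda = 6.626e-34 * 3e8 / 1.591e-06 = 1.250e-19 J = 0.78 eV

0.78 eV


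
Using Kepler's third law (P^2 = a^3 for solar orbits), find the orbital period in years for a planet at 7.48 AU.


P = a^(3/2) = 7.48^1.5 = 20.4575

20.4575 years


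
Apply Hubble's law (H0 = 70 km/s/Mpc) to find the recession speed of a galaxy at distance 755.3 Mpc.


v = H0 * d = 70 * 755.3 = 52871.0

52871.0 km/s


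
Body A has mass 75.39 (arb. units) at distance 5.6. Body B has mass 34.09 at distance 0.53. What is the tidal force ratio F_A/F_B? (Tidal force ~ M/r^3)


Ratio = (M1/r1^3) / (M2/r2^3) = (75.39/5.6^3) / (34.09/0.53^3) = 0.0019

0.0019


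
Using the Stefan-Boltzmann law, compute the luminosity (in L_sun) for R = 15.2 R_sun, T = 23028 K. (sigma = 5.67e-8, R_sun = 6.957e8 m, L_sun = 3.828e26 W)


R = 15.2 * 6.957e8 m = 1.057464e+10 m. L = 4*pi*R^2*sigma*T^4 = 4*pi*(1.057464e+10)^2 * 5.67e-8 * 23028^4 = 2.240520844e+31 W. L/L_sun = 2.240520844e+31 / 3.828e26 = 58529.8026

58529.8026 L_sun


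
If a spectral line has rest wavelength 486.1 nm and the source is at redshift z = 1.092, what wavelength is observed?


lam_obs = lam_emit * (1 + z) = 486.1 * (1 + 1.092) = 1016.9212

1016.9212 nm


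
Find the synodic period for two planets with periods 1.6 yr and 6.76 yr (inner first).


1/P_syn = |1/P1 - 1/P2| = |1/1.6 - 1/6.76| => P_syn = 2.0961

2.0961 years


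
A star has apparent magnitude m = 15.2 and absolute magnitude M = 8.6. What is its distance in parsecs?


d = 10^((m - M + 5)/5) = 10^((15.2 - 8.6 + 5)/5) = 208.9296

208.9296 pc


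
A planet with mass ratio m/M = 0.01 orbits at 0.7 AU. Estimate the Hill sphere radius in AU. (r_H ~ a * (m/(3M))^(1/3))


r_H = a * (m/3M)^(1/3) = 0.7 * (0.01/3)^(1/3) = 0.1046

0.1046 AU


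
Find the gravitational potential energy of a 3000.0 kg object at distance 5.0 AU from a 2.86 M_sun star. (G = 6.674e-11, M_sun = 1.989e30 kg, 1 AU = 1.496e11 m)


M = 2.86 * 1.989e30 kg = 5.68854e+30 kg; r = 5.0 AU * 1.496e11 m/AU = 7.48e+11 m. U = -GM*m/r = -(6.674e-11 * 5.68854e+30 * 3000.0) / 7.48e+11 = -1.523e+12

-1.523e+12 J


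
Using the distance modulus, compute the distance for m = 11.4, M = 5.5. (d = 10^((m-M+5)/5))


d = 10^((m - M + 5)/5) = 10^((11.4 - 5.5 + 5)/5) = 151.3561

151.3561 pc


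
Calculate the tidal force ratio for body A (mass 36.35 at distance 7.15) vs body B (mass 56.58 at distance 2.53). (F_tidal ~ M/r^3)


Ratio = (M1/r1^3) / (M2/r2^3) = (36.35/7.15^3) / (56.58/2.53^3) = 0.0285

0.0285


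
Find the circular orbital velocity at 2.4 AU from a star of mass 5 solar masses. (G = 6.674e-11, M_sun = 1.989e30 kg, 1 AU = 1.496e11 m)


v = sqrt(GM/r) = sqrt(6.674e-11 * 9.945e+30 / 3.590e+11) = 42995.6063

42995.6063 m/s


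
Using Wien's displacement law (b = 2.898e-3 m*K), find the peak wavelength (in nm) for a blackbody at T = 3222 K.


lam_max = b / T = 2.898e-3 / 3222 = 8.994e-07 m = 899.4413 nm

899.4413 nm


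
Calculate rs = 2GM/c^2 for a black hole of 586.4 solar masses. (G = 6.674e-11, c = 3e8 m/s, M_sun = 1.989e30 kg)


M = 586.4 * 1.989e30 kg = 1.1663496e+33 kg. rs = 2GM/c^2 = 2 * 6.674e-11 * 1.1663496e+33 / (3e8)^2 = 1.730e+06

1.730e+06 m


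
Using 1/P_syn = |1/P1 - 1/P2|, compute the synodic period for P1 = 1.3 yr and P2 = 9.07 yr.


1/P_syn = |1/P1 - 1/P2| = |1/1.3 - 1/9.07| => P_syn = 1.5175

1.5175 years


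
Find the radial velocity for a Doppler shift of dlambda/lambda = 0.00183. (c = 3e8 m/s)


v = (dlambda/lambda) * c = 0.00183 * 3e8 = 549000.0

549000.0 m/s


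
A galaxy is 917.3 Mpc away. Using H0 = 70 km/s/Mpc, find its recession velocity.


v = H0 * d = 70 * 917.3 = 64211.0

64211.0 km/s


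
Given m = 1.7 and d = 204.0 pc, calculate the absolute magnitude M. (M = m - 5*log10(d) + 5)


M = m - 5*log10(d) + 5 = 1.7 - 5*log10(204.0) + 5 = -4.8482

-4.8482


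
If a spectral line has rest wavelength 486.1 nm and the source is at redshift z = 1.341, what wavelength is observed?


lam_obs = lam_emit * (1 + z) = 486.1 * (1 + 1.341) = 1137.9601

1137.9601 nm


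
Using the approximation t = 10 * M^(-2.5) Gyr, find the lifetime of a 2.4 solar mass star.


t = 10 * M^(-2.5) = 10 * 2.4^(-2.5) = 1.1207

1.1207 Gyr


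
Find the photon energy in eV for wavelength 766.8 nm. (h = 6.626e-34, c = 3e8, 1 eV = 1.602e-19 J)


E = hc/lambda = 6.626e-34 * 3e8 / 7.668e-07 = 2.592e-19 J = 1.6182 eV

1.6182 eV


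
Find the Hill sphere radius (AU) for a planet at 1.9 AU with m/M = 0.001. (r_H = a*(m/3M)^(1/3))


r_H = a * (m/3M)^(1/3) = 1.9 * (0.001/3)^(1/3) = 0.1317

0.1317 AU


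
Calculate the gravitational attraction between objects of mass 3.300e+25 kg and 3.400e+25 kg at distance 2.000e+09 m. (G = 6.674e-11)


F = G*m1*m2/r^2 = 6.674e-11 * 3.300e+25 * 3.400e+25 / (2.000e+09)^2 = 6.674e-11 * 1.122e+51 / 4.000e+18 = 1.872e+22

1.872e+22 N


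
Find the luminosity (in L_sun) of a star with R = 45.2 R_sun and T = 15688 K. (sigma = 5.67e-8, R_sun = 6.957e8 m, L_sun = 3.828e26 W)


R = 45.2 * 6.957e8 m = 3.144564e+10 m. L = 4*pi*R^2*sigma*T^4 = 4*pi*(3.144564e+10)^2 * 5.67e-8 * 15688^4 = 4.267604082e+31 W. L/L_sun = 4.267604082e+31 / 3.828e26 = 111483.9102

111483.9102 L_sun


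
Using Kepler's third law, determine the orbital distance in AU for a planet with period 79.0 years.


a = P^(2/3) = 79.0^(2/3) = 18.4113

18.4113 AU


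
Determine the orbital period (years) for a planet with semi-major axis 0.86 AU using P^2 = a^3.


P = a^(3/2) = 0.86^1.5 = 0.7975

0.7975 years


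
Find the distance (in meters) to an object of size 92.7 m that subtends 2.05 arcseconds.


D = size / theta_rad, theta_rad = 2.05 * pi/(180*3600) = 9.939e-06, D = 9.327e+06

9.327e+06 m


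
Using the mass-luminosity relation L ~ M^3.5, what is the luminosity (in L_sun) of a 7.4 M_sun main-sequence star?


L/L_sun = (M/M_sun)^3.5 = 7.4^3.5 = 1102.3285

1102.3285 L_sun


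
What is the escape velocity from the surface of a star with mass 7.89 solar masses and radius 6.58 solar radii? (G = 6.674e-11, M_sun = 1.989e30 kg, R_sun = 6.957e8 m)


M = 7.89 * 1.989e30 kg = 1.569321e+31 kg; R = 6.58 * 6.957e8 m = 4.577706e+09 m. v_esc = sqrt(2GM/R) = sqrt(2 * 6.674e-11 * 1.569321e+31 / 4.577706e+09) = 676456.7639

676456.7639 m/s


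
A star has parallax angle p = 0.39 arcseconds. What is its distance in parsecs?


d = 1/p = 1/0.39 = 2.5641

2.5641 pc


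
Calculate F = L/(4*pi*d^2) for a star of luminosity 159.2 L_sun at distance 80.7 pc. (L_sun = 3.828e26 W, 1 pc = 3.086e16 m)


F = L / (4*pi*d^2) = 6.094e+28 / (4*pi*(2.490e+18)^2) = 7.819e-10

7.819e-10 W/m^2


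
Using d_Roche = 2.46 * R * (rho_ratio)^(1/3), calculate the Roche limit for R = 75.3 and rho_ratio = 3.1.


d_Roche = 2.46 * 75.3 * 3.1^(1/3) = 270.0955

270.0955


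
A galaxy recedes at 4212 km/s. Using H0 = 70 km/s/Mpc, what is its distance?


d = v / H0 = 4212 / 70 = 60.1714

60.1714 Mpc


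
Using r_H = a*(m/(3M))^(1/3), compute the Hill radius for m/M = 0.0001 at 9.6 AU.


r_H = a * (m/3M)^(1/3) = 9.6 * (0.0001/3)^(1/3) = 0.309

0.309 AU


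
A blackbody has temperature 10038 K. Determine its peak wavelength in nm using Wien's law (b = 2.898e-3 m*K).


lam_max = b / T = 2.898e-3 / 10038 = 2.887e-07 m = 288.7029 nm

288.7029 nm


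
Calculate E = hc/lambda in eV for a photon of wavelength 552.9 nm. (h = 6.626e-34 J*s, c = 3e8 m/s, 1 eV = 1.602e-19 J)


E = hc/lambda = 6.626e-34 * 3e8 / 5.529e-07 = 3.595e-19 J = 2.2442 eV

2.2442 eV


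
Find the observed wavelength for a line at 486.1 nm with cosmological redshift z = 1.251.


lam_obs = lam_emit * (1 + z) = 486.1 * (1 + 1.251) = 1094.2111

1094.2111 nm


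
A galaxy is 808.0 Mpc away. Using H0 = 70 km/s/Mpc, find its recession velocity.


v = H0 * d = 70 * 808.0 = 56560.0

56560.0 km/s


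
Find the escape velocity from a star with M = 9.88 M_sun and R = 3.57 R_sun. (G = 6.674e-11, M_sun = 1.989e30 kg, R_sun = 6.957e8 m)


M = 9.88 * 1.989e30 kg = 1.965132e+31 kg; R = 3.57 * 6.957e8 m = 2.483649e+09 m. v_esc = sqrt(2GM/R) = sqrt(2 * 6.674e-11 * 1.965132e+31 / 2.483649e+09) = 1.028e+06

1.028e+06 m/s


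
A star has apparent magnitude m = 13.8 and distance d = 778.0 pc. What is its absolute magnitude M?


M = m - 5*log10(d) + 5 = 13.8 - 5*log10(778.0) + 5 = 4.3451

4.3451


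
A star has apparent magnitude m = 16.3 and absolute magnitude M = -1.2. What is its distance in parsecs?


d = 10^((m - M + 5)/5) = 10^((16.3 - -1.2 + 5)/5) = 31622.7766

31622.7766 pc


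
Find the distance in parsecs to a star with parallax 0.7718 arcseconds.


d = 1/p = 1/0.7718 = 1.2957

1.2957 pc


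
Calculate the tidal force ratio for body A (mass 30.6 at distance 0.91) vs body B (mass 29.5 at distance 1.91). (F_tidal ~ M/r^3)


Ratio = (M1/r1^3) / (M2/r2^3) = (30.6/0.91^3) / (29.5/1.91^3) = 9.5913

9.5913


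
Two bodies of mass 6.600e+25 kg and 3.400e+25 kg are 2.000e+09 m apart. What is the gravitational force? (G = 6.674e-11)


F = G*m1*m2/r^2 = 6.674e-11 * 6.600e+25 * 3.400e+25 / (2.000e+09)^2 = 6.674e-11 * 2.244e+51 / 4.000e+18 = 3.744e+22

3.744e+22 N


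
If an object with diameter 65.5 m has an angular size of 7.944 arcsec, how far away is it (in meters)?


D = size / theta_rad, theta_rad = 7.944 * pi/(180*3600) = 3.851e-05, D = 1.701e+06

1.701e+06 m


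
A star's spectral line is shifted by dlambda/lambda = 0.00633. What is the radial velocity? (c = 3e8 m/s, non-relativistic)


v = (dlambda/lambda) * c = 0.00633 * 3e8 = 1.899e+06

1.899e+06 m/s


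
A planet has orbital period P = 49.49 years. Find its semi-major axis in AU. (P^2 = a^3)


a = P^(2/3) = 49.49^(2/3) = 13.4796

13.4796 AU


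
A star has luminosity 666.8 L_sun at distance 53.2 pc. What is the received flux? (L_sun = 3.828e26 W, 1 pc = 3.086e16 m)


F = L / (4*pi*d^2) = 2.553e+29 / (4*pi*(1.642e+18)^2) = 7.536e-09

7.536e-09 W/m^2


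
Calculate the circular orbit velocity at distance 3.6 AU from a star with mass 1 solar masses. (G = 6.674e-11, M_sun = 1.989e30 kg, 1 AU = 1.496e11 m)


v = sqrt(GM/r) = sqrt(6.674e-11 * 1.989e+30 / 5.386e+11) = 15699.7756

15699.7756 m/s


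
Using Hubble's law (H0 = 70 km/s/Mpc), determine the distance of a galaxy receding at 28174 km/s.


d = v / H0 = 28174 / 70 = 402.4857

402.4857 Mpc


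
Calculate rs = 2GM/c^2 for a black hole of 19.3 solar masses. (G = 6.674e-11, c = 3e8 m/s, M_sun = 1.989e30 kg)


M = 19.3 * 1.989e30 kg = 3.83877e+31 kg. rs = 2GM/c^2 = 2 * 6.674e-11 * 3.83877e+31 / (3e8)^2 = 56933.2244

56933.2244 m


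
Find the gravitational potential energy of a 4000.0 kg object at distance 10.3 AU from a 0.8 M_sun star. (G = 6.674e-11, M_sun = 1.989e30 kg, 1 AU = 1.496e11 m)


M = 0.8 * 1.989e30 kg = 1.5912e+30 kg; r = 10.3 AU * 1.496e11 m/AU = 1.54088e+12 m. U = -GM*m/r = -(6.674e-11 * 1.5912e+30 * 4000.0) / 1.54088e+12 = -2.757e+11

-2.757e+11 J


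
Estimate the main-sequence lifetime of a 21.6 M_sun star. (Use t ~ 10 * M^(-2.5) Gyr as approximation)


t = 10 * M^(-2.5) = 10 * 21.6^(-2.5) = 0.0046

0.0046 Gyr


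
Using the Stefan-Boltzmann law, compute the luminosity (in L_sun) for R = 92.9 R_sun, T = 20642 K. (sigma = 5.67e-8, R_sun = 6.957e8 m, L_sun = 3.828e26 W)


R = 92.9 * 6.957e8 m = 6.463053e+10 m. L = 4*pi*R^2*sigma*T^4 = 4*pi*(6.463053e+10)^2 * 5.67e-8 * 20642^4 = 5.403503691e+32 W. L/L_sun = 5.403503691e+32 / 3.828e26 = 1.412e+06

1.412e+06 L_sun


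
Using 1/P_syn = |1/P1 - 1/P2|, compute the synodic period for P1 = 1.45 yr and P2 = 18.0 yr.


1/P_syn = |1/P1 - 1/P2| = |1/1.45 - 1/18.0| => P_syn = 1.577

1.577 years


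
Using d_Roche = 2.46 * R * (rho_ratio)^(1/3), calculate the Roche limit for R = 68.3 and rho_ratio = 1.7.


d_Roche = 2.46 * 68.3 * 1.7^(1/3) = 200.5267

200.5267


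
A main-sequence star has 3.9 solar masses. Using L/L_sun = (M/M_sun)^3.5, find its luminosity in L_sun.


L/L_sun = (M/M_sun)^3.5 = 3.9^3.5 = 117.1456

117.1456 L_sun


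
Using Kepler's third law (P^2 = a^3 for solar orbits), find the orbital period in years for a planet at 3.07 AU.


P = a^(3/2) = 3.07^1.5 = 5.3791

5.3791 years


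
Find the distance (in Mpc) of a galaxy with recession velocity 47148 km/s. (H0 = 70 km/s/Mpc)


d = v / H0 = 47148 / 70 = 673.5429

673.5429 Mpc


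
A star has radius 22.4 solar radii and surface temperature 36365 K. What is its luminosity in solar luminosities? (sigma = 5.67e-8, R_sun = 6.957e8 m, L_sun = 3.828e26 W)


R = 22.4 * 6.957e8 m = 1.558368e+10 m. L = 4*pi*R^2*sigma*T^4 = 4*pi*(1.558368e+10)^2 * 5.67e-8 * 36365^4 = 3.025988923e+32 W. L/L_sun = 3.025988923e+32 / 3.828e26 = 790488.2244

790488.2244 L_sun


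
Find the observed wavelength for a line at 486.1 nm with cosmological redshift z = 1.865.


lam_obs = lam_emit * (1 + z) = 486.1 * (1 + 1.865) = 1392.6765

1392.6765 nm


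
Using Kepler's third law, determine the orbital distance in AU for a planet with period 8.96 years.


a = P^(2/3) = 8.96^(2/3) = 4.3139

4.3139 AU


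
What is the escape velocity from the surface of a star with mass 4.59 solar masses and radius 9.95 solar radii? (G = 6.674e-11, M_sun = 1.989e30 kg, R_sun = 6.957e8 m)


M = 4.59 * 1.989e30 kg = 9.12951e+30 kg; R = 9.95 * 6.957e8 m = 6.922215e+09 m. v_esc = sqrt(2GM/R) = sqrt(2 * 6.674e-11 * 9.12951e+30 / 6.922215e+09) = 419574.6986

419574.6986 m/s


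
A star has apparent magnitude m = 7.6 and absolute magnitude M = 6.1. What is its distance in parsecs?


d = 10^((m - M + 5)/5) = 10^((7.6 - 6.1 + 5)/5) = 19.9526

19.9526 pc


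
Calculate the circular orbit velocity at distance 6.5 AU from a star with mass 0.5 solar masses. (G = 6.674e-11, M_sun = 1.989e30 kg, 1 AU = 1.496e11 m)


v = sqrt(GM/r) = sqrt(6.674e-11 * 9.945e+29 / 9.724e+11) = 8261.7685

8261.7685 m/s


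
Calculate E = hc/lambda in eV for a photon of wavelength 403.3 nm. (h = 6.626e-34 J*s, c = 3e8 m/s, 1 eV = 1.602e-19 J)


E = hc/lambda = 6.626e-34 * 3e8 / 4.033e-07 = 4.929e-19 J = 3.0767 eV

3.0767 eV


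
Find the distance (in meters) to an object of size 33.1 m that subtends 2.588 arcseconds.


D = size / theta_rad, theta_rad = 2.588 * pi/(180*3600) = 1.255e-05, D = 2.638e+06

2.638e+06 m


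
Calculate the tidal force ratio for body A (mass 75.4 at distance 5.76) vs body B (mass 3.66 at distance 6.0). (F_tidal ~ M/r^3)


Ratio = (M1/r1^3) / (M2/r2^3) = (75.4/5.76^3) / (3.66/6.0^3) = 23.285

23.285


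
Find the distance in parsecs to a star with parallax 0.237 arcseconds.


d = 1/p = 1/0.237 = 4.2194

4.2194 pc


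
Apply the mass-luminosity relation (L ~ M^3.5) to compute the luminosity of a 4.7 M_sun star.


L/L_sun = (M/M_sun)^3.5 = 4.7^3.5 = 225.0829

225.0829 L_sun


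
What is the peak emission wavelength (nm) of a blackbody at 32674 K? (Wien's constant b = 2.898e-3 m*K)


lam_max = b / T = 2.898e-3 / 32674 = 8.869e-08 m = 88.6944 nm

88.6944 nm


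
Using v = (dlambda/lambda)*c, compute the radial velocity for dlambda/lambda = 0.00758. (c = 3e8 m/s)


v = (dlambda/lambda) * c = 0.00758 * 3e8 = 2.274e+06

2.274e+06 m/s


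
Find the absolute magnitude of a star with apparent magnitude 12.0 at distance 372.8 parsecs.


M = m - 5*log10(d) + 5 = 12.0 - 5*log10(372.8) + 5 = 4.1426

4.1426


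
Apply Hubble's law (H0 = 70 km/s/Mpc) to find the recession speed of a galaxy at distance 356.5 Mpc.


v = H0 * d = 70 * 356.5 = 24955.0

24955.0 km/s


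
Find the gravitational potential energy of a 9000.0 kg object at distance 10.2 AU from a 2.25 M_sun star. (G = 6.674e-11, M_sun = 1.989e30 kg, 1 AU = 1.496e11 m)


M = 2.25 * 1.989e30 kg = 4.47525e+30 kg; r = 10.2 AU * 1.496e11 m/AU = 1.52592e+12 m. U = -GM*m/r = -(6.674e-11 * 4.47525e+30 * 9000.0) / 1.52592e+12 = -1.762e+12

-1.762e+12 J


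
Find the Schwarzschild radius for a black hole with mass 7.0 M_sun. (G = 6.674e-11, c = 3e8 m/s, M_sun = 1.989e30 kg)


M = 7.0 * 1.989e30 kg = 1.3923e+31 kg. rs = 2GM/c^2 = 2 * 6.674e-11 * 1.3923e+31 / (3e8)^2 = 20649.356

20649.356 m


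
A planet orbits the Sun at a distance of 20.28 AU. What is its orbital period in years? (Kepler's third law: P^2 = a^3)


P = a^(3/2) = 20.28^1.5 = 91.3276

91.3276 years


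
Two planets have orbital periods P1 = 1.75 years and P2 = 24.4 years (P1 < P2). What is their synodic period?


1/P_syn = |1/P1 - 1/P2| = |1/1.75 - 1/24.4| => P_syn = 1.8852

1.8852 years


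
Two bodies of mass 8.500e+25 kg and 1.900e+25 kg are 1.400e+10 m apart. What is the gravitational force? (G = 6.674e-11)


F = G*m1*m2/r^2 = 6.674e-11 * 8.500e+25 * 1.900e+25 / (1.400e+10)^2 = 6.674e-11 * 1.615e+51 / 1.960e+20 = 5.499e+20

5.499e+20 N


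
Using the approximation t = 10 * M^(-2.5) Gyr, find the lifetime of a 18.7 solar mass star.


t = 10 * M^(-2.5) = 10 * 18.7^(-2.5) = 0.0066

0.0066 Gyr


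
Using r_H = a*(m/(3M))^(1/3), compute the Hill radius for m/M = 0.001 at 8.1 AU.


r_H = a * (m/3M)^(1/3) = 8.1 * (0.001/3)^(1/3) = 0.5616

0.5616 AU


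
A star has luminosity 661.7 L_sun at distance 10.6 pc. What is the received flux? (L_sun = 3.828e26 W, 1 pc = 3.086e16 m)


F = L / (4*pi*d^2) = 2.533e+29 / (4*pi*(3.271e+17)^2) = 1.884e-07

1.884e-07 W/m^2


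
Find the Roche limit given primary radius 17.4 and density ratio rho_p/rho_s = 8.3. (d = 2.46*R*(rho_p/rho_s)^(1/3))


d_Roche = 2.46 * 17.4 * 8.3^(1/3) = 86.665

86.665


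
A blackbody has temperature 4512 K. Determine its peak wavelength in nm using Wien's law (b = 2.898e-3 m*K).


lam_max = b / T = 2.898e-3 / 4512 = 6.423e-07 m = 642.2872 nm

642.2872 nm


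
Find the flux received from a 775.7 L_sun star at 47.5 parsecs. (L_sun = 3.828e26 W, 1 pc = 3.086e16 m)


F = L / (4*pi*d^2) = 2.969e+29 / (4*pi*(1.466e+18)^2) = 1.100e-08

1.100e-08 W/m^2


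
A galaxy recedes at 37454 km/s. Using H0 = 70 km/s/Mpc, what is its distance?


d = v / H0 = 37454 / 70 = 535.0571

535.0571 Mpc


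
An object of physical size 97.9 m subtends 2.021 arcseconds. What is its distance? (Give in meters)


D = size / theta_rad, theta_rad = 2.021 * pi/(180*3600) = 9.798e-06, D = 9.992e+06

9.992e+06 m


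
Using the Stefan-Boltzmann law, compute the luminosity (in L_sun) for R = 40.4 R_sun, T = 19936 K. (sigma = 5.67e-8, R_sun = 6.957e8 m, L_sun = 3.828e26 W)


R = 40.4 * 6.957e8 m = 2.810628e+10 m. L = 4*pi*R^2*sigma*T^4 = 4*pi*(2.810628e+10)^2 * 5.67e-8 * 19936^4 = 8.891023533e+31 W. L/L_sun = 8.891023533e+31 / 3.828e26 = 232262.8927

232262.8927 L_sun


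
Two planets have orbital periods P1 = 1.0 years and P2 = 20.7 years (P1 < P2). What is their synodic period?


1/P_syn = |1/P1 - 1/P2| = |1/1.0 - 1/20.7| => P_syn = 1.0508

1.0508 years


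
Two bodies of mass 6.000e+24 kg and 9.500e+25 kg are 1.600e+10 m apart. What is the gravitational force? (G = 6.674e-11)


F = G*m1*m2/r^2 = 6.674e-11 * 6.000e+24 * 9.500e+25 / (1.600e+10)^2 = 6.674e-11 * 5.700e+50 / 2.560e+20 = 1.486e+20

1.486e+20 N


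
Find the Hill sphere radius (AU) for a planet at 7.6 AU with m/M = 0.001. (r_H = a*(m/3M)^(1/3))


r_H = a * (m/3M)^(1/3) = 7.6 * (0.001/3)^(1/3) = 0.527

0.527 AU


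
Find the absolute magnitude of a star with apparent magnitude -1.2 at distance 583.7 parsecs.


M = m - 5*log10(d) + 5 = -1.2 - 5*log10(583.7) + 5 = -10.0309

-10.0309


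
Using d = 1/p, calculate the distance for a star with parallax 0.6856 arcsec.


d = 1/p = 1/0.6856 = 1.4586

1.4586 pc


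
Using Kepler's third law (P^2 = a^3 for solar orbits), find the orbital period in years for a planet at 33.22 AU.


P = a^(3/2) = 33.22^1.5 = 191.4694

191.4694 years


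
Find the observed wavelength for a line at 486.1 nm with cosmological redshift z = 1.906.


lam_obs = lam_emit * (1 + z) = 486.1 * (1 + 1.906) = 1412.6066

1412.6066 nm


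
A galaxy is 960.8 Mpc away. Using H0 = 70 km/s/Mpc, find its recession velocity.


v = H0 * d = 70 * 960.8 = 67256.0

67256.0 km/s


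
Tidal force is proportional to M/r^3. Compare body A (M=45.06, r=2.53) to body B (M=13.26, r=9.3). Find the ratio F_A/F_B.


Ratio = (M1/r1^3) / (M2/r2^3) = (45.06/2.53^3) / (13.26/9.3^3) = 168.7854

168.7854


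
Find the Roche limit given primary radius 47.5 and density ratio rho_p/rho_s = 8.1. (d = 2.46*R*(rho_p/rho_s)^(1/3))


d_Roche = 2.46 * 47.5 * 8.1^(1/3) = 234.6697

234.6697


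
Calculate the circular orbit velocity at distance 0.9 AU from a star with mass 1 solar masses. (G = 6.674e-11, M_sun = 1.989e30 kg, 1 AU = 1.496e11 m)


v = sqrt(GM/r) = sqrt(6.674e-11 * 1.989e+30 / 1.346e+11) = 31399.5512

31399.5512 m/s


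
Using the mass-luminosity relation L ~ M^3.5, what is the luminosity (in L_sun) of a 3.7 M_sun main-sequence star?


L/L_sun = (M/M_sun)^3.5 = 3.7^3.5 = 97.433

97.433 L_sun


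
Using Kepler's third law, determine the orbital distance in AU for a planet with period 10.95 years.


a = P^(2/3) = 10.95^(2/3) = 4.9311

4.9311 AU


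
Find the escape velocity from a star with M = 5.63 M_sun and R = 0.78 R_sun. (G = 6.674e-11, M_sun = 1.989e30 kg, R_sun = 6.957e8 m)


M = 5.63 * 1.989e30 kg = 1.119807e+31 kg; R = 0.78 * 6.957e8 m = 5.42646e+08 m. v_esc = sqrt(2GM/R) = sqrt(2 * 6.674e-11 * 1.119807e+31 / 5.42646e+08) = 1.660e+06

1.660e+06 m/s


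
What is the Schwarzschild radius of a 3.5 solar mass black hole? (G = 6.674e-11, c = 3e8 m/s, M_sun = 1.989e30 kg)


M = 3.5 * 1.989e30 kg = 6.9615e+30 kg. rs = 2GM/c^2 = 2 * 6.674e-11 * 6.9615e+30 / (3e8)^2 = 10324.678

10324.678 m


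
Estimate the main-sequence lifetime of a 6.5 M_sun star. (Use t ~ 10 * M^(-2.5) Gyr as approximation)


t = 10 * M^(-2.5) = 10 * 6.5^(-2.5) = 0.0928

0.0928 Gyr


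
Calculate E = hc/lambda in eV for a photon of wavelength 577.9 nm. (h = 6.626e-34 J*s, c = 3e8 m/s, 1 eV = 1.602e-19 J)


E = hc/lambda = 6.626e-34 * 3e8 / 5.779e-07 = 3.440e-19 J = 2.1471 eV

2.1471 eV


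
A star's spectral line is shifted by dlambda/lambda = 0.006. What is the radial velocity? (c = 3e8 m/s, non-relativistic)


v = (dlambda/lambda) * c = 0.006 * 3e8 = 1.800e+06

1.800e+06 m/s


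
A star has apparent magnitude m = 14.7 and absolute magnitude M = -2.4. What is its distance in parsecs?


d = 10^((m - M + 5)/5) = 10^((14.7 - -2.4 + 5)/5) = 26302.6799

26302.6799 pc


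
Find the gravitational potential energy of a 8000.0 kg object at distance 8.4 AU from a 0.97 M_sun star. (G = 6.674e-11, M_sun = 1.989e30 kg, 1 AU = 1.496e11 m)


M = 0.97 * 1.989e30 kg = 1.92933e+30 kg; r = 8.4 AU * 1.496e11 m/AU = 1.25664e+12 m. U = -GM*m/r = -(6.674e-11 * 1.92933e+30 * 8000.0) / 1.25664e+12 = -8.197e+11

-8.197e+11 J


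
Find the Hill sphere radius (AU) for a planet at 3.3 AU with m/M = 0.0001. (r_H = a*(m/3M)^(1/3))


r_H = a * (m/3M)^(1/3) = 3.3 * (0.0001/3)^(1/3) = 0.1062

0.1062 AU


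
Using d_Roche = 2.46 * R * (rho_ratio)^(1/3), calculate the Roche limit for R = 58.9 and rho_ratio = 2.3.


d_Roche = 2.46 * 58.9 * 2.3^(1/3) = 191.261

191.261


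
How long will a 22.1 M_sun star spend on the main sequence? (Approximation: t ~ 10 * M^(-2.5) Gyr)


t = 10 * M^(-2.5) = 10 * 22.1^(-2.5) = 0.0044

0.0044 Gyr


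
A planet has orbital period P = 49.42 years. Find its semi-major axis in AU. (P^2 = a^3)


a = P^(2/3) = 49.42^(2/3) = 13.4669

13.4669 AU


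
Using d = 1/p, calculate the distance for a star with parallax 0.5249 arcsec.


d = 1/p = 1/0.5249 = 1.9051

1.9051 pc


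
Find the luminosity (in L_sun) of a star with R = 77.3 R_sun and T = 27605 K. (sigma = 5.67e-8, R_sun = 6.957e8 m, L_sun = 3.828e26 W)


R = 77.3 * 6.957e8 m = 5.377761e+10 m. L = 4*pi*R^2*sigma*T^4 = 4*pi*(5.377761e+10)^2 * 5.67e-8 * 27605^4 = 1.196594282e+33 W. L/L_sun = 1.196594282e+33 / 3.828e26 = 3.126e+06

3.126e+06 L_sun


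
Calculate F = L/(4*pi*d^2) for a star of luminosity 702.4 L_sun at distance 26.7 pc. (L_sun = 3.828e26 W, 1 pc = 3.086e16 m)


F = L / (4*pi*d^2) = 2.689e+29 / (4*pi*(8.240e+17)^2) = 3.152e-08

3.152e-08 W/m^2


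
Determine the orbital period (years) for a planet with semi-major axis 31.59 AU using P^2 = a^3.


P = a^(3/2) = 31.59^1.5 = 177.5515

177.5515 years


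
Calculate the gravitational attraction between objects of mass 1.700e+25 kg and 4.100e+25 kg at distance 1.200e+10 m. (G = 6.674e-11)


F = G*m1*m2/r^2 = 6.674e-11 * 1.700e+25 * 4.100e+25 / (1.200e+10)^2 = 6.674e-11 * 6.970e+50 / 1.440e+20 = 3.230e+20

3.230e+20 N


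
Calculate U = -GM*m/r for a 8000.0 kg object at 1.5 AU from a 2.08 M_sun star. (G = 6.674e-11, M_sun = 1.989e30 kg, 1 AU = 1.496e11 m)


M = 2.08 * 1.989e30 kg = 4.13712e+30 kg; r = 1.5 AU * 1.496e11 m/AU = 2.244e+11 m. U = -GM*m/r = -(6.674e-11 * 4.13712e+30 * 8000.0) / 2.244e+11 = -9.844e+12

-9.844e+12 J


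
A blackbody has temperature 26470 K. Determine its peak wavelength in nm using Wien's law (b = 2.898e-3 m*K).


lam_max = b / T = 2.898e-3 / 26470 = 1.095e-07 m = 109.4824 nm

109.4824 nm


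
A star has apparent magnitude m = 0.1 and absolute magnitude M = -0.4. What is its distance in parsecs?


d = 10^((m - M + 5)/5) = 10^((0.1 - -0.4 + 5)/5) = 12.5893

12.5893 pc


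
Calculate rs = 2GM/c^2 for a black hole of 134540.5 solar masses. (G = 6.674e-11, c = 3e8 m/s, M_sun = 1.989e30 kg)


M = 134540.5 * 1.989e30 kg = 2.676010545e+35 kg. rs = 2GM/c^2 = 2 * 6.674e-11 * 2.676010545e+35 / (3e8)^2 = 3.969e+08

3.969e+08 m


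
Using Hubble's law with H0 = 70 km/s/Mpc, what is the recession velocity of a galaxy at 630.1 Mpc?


v = H0 * d = 70 * 630.1 = 44107.0

44107.0 km/s


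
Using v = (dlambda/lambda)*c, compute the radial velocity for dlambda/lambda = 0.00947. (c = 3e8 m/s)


v = (dlambda/lambda) * c = 0.00947 * 3e8 = 2.841e+06

2.841e+06 m/s


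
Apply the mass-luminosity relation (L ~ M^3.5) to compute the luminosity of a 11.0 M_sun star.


L/L_sun = (M/M_sun)^3.5 = 11.0^3.5 = 4414.4276

4414.4276 L_sun


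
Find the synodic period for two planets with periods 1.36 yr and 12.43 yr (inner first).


1/P_syn = |1/P1 - 1/P2| = |1/1.36 - 1/12.43| => P_syn = 1.5271

1.5271 years


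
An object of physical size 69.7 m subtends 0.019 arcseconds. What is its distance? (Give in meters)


D = size / theta_rad, theta_rad = 0.019 * pi/(180*3600) = 9.211e-08, D = 7.567e+08

7.567e+08 m


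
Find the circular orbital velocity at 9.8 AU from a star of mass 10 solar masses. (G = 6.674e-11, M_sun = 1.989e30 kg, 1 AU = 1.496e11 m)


v = sqrt(GM/r) = sqrt(6.674e-11 * 1.989e+31 / 1.466e+12) = 30090.6562

30090.6562 m/s


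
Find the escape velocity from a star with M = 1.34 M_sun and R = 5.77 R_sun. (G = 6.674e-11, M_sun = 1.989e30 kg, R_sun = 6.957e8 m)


M = 1.34 * 1.989e30 kg = 2.66526e+30 kg; R = 5.77 * 6.957e8 m = 4.014189e+09 m. v_esc = sqrt(2GM/R) = sqrt(2 * 6.674e-11 * 2.66526e+30 / 4.014189e+09) = 297700.1007

297700.1007 m/s


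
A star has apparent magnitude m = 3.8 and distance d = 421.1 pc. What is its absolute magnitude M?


M = m - 5*log10(d) + 5 = 3.8 - 5*log10(421.1) + 5 = -4.3219

-4.3219


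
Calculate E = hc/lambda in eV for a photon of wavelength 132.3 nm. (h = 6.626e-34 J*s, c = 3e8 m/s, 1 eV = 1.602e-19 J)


E = hc/lambda = 6.626e-34 * 3e8 / 1.323e-07 = 1.502e-18 J = 9.3789 eV

9.3789 eV


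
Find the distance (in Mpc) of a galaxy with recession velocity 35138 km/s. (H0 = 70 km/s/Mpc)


d = v / H0 = 35138 / 70 = 501.9714

501.9714 Mpc


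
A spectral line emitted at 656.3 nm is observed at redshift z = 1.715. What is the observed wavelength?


lam_obs = lam_emit * (1 + z) = 656.3 * (1 + 1.715) = 1781.8545

1781.8545 nm


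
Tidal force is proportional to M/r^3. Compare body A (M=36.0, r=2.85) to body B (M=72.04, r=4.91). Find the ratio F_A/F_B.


Ratio = (M1/r1^3) / (M2/r2^3) = (36.0/2.85^3) / (72.04/4.91^3) = 2.5553

2.5553


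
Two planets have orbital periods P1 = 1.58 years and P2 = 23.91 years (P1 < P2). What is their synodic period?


1/P_syn = |1/P1 - 1/P2| = |1/1.58 - 1/23.91| => P_syn = 1.6918

1.6918 years


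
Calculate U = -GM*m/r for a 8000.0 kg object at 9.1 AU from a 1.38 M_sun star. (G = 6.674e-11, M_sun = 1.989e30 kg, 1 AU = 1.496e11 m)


M = 1.38 * 1.989e30 kg = 2.74482e+30 kg; r = 9.1 AU * 1.496e11 m/AU = 1.36136e+12 m. U = -GM*m/r = -(6.674e-11 * 2.74482e+30 * 8000.0) / 1.36136e+12 = -1.077e+12

-1.077e+12 J


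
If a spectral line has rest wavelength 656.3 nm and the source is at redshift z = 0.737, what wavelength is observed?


lam_obs = lam_emit * (1 + z) = 656.3 * (1 + 0.737) = 1139.9931

1139.9931 nm


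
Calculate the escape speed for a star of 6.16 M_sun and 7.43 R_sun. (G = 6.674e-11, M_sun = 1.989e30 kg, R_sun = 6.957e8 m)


M = 6.16 * 1.989e30 kg = 1.225224e+31 kg; R = 7.43 * 6.957e8 m = 5.169051e+09 m. v_esc = sqrt(2GM/R) = sqrt(2 * 6.674e-11 * 1.225224e+31 / 5.169051e+09) = 562484.3429

562484.3429 m/s


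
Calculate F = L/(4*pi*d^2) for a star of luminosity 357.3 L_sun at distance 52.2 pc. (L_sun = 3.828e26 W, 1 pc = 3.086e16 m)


F = L / (4*pi*d^2) = 1.368e+29 / (4*pi*(1.611e+18)^2) = 4.194e-09

4.194e-09 W/m^2


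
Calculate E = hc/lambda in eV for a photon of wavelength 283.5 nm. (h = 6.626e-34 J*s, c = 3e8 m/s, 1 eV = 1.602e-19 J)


E = hc/lambda = 6.626e-34 * 3e8 / 2.835e-07 = 7.012e-19 J = 4.3768 eV

4.3768 eV


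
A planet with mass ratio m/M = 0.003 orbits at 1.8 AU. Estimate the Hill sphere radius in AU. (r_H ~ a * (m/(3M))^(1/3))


r_H = a * (m/3M)^(1/3) = 1.8 * (0.003/3)^(1/3) = 0.18

0.18 AU


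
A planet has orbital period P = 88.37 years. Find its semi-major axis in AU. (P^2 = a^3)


a = P^(2/3) = 88.37^(2/3) = 19.8398

19.8398 AU


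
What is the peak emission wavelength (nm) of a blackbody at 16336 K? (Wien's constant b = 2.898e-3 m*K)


lam_max = b / T = 2.898e-3 / 16336 = 1.774e-07 m = 177.3996 nm

177.3996 nm


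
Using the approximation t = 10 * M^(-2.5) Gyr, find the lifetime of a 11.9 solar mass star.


t = 10 * M^(-2.5) = 10 * 11.9^(-2.5) = 0.0205

0.0205 Gyr


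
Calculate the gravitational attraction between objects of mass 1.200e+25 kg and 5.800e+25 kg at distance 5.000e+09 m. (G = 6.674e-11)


F = G*m1*m2/r^2 = 6.674e-11 * 1.200e+25 * 5.800e+25 / (5.000e+09)^2 = 6.674e-11 * 6.960e+50 / 2.500e+19 = 1.858e+21

1.858e+21 N


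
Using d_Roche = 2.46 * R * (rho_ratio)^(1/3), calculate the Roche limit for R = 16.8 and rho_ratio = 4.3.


d_Roche = 2.46 * 16.8 * 4.3^(1/3) = 67.2048

67.2048


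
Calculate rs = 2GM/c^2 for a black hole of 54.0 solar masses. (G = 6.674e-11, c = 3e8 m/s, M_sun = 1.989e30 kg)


M = 54.0 * 1.989e30 kg = 1.07406e+32 kg. rs = 2GM/c^2 = 2 * 6.674e-11 * 1.07406e+32 / (3e8)^2 = 159295.032

159295.032 m


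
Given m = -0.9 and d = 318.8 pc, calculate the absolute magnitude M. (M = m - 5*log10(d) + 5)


M = m - 5*log10(d) + 5 = -0.9 - 5*log10(318.8) + 5 = -8.4176

-8.4176


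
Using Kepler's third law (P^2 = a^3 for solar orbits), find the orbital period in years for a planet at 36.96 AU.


P = a^(3/2) = 36.96^1.5 = 224.6973

224.6973 years


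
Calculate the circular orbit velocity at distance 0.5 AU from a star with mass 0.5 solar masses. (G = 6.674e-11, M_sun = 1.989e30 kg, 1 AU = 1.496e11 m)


v = sqrt(GM/r) = sqrt(6.674e-11 * 9.945e+29 / 7.480e+10) = 29788.2298

29788.2298 m/s


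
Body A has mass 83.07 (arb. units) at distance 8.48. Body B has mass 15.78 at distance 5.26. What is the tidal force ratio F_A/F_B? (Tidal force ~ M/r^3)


Ratio = (M1/r1^3) / (M2/r2^3) = (83.07/8.48^3) / (15.78/5.26^3) = 1.2563

1.2563


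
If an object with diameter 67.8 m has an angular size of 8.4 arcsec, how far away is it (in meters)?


D = size / theta_rad, theta_rad = 8.4 * pi/(180*3600) = 4.072e-05, D = 1.665e+06

1.665e+06 m


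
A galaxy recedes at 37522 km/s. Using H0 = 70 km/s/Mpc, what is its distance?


d = v / H0 = 37522 / 70 = 536.0286

536.0286 Mpc


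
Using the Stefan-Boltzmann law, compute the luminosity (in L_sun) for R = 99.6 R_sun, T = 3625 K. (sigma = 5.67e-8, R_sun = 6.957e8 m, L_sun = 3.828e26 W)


R = 99.6 * 6.957e8 m = 6.929172e+10 m. L = 4*pi*R^2*sigma*T^4 = 4*pi*(6.929172e+10)^2 * 5.67e-8 * 3625^4 = 5.907281273e+29 W. L/L_sun = 5.907281273e+29 / 3.828e26 = 1543.1769

1543.1769 L_sun


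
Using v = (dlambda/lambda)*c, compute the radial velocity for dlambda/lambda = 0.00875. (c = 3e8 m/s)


v = (dlambda/lambda) * c = 0.00875 * 3e8 = 2.625e+06

2.625e+06 m/s


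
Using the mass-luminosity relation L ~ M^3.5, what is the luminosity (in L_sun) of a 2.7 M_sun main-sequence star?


L/L_sun = (M/M_sun)^3.5 = 2.7^3.5 = 32.3425

32.3425 L_sun


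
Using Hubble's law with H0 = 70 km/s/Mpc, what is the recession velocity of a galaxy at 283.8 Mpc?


v = H0 * d = 70 * 283.8 = 19866.0

19866.0 km/s


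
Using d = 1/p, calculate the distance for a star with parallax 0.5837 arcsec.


d = 1/p = 1/0.5837 = 1.7132

1.7132 pc


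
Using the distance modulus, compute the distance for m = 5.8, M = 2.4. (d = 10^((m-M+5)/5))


d = 10^((m - M + 5)/5) = 10^((5.8 - 2.4 + 5)/5) = 47.863

47.863 pc


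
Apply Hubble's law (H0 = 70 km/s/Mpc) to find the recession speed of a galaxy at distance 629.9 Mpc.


v = H0 * d = 70 * 629.9 = 44093.0

44093.0 km/s


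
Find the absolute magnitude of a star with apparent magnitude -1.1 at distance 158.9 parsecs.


M = m - 5*log10(d) + 5 = -1.1 - 5*log10(158.9) + 5 = -7.1056

-7.1056


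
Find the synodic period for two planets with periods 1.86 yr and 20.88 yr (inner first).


1/P_syn = |1/P1 - 1/P2| = |1/1.86 - 1/20.88| => P_syn = 2.0419

2.0419 years


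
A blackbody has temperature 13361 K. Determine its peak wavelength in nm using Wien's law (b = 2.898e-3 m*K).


lam_max = b / T = 2.898e-3 / 13361 = 2.169e-07 m = 216.8999 nm

216.8999 nm


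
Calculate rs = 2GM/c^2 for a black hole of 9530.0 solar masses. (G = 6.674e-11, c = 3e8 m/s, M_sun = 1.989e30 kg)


M = 9530.0 * 1.989e30 kg = 1.895517e+34 kg. rs = 2GM/c^2 = 2 * 6.674e-11 * 1.895517e+34 / (3e8)^2 = 2.811e+07

2.811e+07 m


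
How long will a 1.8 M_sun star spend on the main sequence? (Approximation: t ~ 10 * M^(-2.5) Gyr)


t = 10 * M^(-2.5) = 10 * 1.8^(-2.5) = 2.3005

2.3005 Gyr


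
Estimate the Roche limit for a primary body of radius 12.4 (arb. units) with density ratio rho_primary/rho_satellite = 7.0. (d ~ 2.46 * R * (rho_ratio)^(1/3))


d_Roche = 2.46 * 12.4 * 7.0^(1/3) = 58.3521

58.3521


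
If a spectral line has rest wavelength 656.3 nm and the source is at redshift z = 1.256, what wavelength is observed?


lam_obs = lam_emit * (1 + z) = 656.3 * (1 + 1.256) = 1480.6128

1480.6128 nm


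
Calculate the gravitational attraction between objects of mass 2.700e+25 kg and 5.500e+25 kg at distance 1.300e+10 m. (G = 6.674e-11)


F = G*m1*m2/r^2 = 6.674e-11 * 2.700e+25 * 5.500e+25 / (1.300e+10)^2 = 6.674e-11 * 1.485e+51 / 1.690e+20 = 5.864e+20

5.864e+20 N


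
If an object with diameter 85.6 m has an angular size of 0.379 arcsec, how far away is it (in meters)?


D = size / theta_rad, theta_rad = 0.379 * pi/(180*3600) = 1.837e-06, D = 4.659e+07

4.659e+07 m


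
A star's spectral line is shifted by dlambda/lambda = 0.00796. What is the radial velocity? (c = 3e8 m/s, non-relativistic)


v = (dlambda/lambda) * c = 0.00796 * 3e8 = 2.388e+06

2.388e+06 m/s


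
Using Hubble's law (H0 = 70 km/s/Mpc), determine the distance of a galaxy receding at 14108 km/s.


d = v / H0 = 14108 / 70 = 201.5429

201.5429 Mpc


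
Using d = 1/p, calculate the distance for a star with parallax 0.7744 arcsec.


d = 1/p = 1/0.7744 = 1.2913

1.2913 pc


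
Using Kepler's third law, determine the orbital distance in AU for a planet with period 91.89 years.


a = P^(2/3) = 91.89^(2/3) = 20.3632

20.3632 AU


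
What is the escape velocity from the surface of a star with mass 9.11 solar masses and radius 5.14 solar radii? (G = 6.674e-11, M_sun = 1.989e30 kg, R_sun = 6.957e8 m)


M = 9.11 * 1.989e30 kg = 1.811979e+31 kg; R = 5.14 * 6.957e8 m = 3.575898e+09 m. v_esc = sqrt(2GM/R) = sqrt(2 * 6.674e-11 * 1.811979e+31 / 3.575898e+09) = 822417.0737

822417.0737 m/s
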